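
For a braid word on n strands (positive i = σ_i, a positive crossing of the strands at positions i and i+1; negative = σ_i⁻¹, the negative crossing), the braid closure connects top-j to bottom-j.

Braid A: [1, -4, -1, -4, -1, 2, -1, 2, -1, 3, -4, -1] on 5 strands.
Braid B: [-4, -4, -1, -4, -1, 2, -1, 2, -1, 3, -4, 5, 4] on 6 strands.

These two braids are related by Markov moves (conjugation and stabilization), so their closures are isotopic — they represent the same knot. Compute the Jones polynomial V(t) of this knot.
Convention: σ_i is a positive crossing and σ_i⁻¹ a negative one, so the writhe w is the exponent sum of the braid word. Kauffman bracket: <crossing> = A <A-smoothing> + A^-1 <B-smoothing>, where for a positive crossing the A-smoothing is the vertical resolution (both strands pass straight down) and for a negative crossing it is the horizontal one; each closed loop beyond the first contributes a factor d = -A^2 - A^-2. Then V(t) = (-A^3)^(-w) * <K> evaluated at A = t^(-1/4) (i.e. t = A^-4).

1 - t^-1 + 3*t^-2 - 4*t^-3 + 5*t^-4 - 6*t^-5 + 5*t^-6 - 4*t^-7 + 3*t^-8 - t^-9

Derivation:
Markov-equivalent braids have isotopic closures, hence identical knot invariants. Strip the Markov moves from each word to reach a common short braid β, then compute V(t) once on β.
Braid A: s1 s4^-1 s1^-1 s4^-1 s1^-1 s2 s1^-1 s2 s1^-1 s3 s4^-1 s1^-1 on 5 strands reduces by inverse Markov moves (closure unchanged at each step):
  Deconjugate: the word is γ·β·γ⁻¹ with γ = s1 (prefix) and γ⁻¹ = s1^-1 (suffix); strip both.
Reduced to β = s4^-1 s1^-1 s4^-1 s1^-1 s2 s1^-1 s2 s1^-1 s3 s4^-1 on 5 strands, 10 crossings.
Braid B: s4^-1 s4^-1 s1^-1 s4^-1 s1^-1 s2 s1^-1 s2 s1^-1 s3 s4^-1 s5 s4 on 6 strands reduces by inverse Markov moves (closure unchanged at each step):
  Deconjugate: the word is γ·β·γ⁻¹ with γ = s4^-1 (prefix) and γ⁻¹ = s4 (suffix); strip both.
  Destabilize: the word has the form β·s5 where s5 occurs only as the final letter (β ∈ B_5); drop it and the last strand → 5 strands.
Reduced to β = s4^-1 s1^-1 s4^-1 s1^-1 s2 s1^-1 s2 s1^-1 s3 s4^-1 on 5 strands, 10 crossings.
Both give the same β = s4^-1 s1^-1 s4^-1 s1^-1 s2 s1^-1 s2 s1^-1 s3 s4^-1 on 5 strands, so one state sum suffices:
Braid: s4^-1 s1^-1 s4^-1 s1^-1 s2 s1^-1 s2 s1^-1 s3 s4^-1 on 5 strands, 10 crossings.
Writhe w = (#positive) - (#negative) = 3 - 7 = -4.
State-sum expansion of <K>. There are 2^10 = 1024 states.
Each crossing splits two ways (0=vertical, 1=horizontal). The state's weight is A^(#A-smoothings - #B-smoothings) * d^(loops - 1).
Tabulate the states by total A-exponent and number of loops L (A-exp: L × count):
  A^10: L=8 ×1
  A^8: L=7 ×10
  A^6: L=6 ×45
  A^4: L=5 ×118, L=7 ×2
  A^2: L=4 ×195, L=6 ×15
  A^0: L=3 ×203, L=5 ×49
  A^-2: L=2 ×123, L=4 ×85, L=6 ×2
  A^-4: L=1 ×33, L=3 ×78, L=5 ×9
  A^-6: L=2 ×29, L=4 ×16
  A^-8: L=3 ×9, L=5 ×1
  A^-10: L=4 ×1
Each group contributes A^e * Σ count * d^(L-1):
Powers of d = -A^2 - A^-2: d^2 = A^4 + 2 + A^-4; d^3 = -A^6 - 3*A^2 - 3*A^-2 - A^-6; d^4 = A^8 + 4*A^4 + 6 + 4*A^-4 + A^-8; d^5 = -A^10 - 5*A^6 - 10*A^2 - 10*A^-2 - 5*A^-6 - A^-10; d^6 = A^12 + 6*A^8 + 15*A^4 + 20 + 15*A^-4 + 6*A^-8 + A^-12; d^7 = -A^14 - 7*A^10 - 21*A^6 - 35*A^2 - 35*A^-2 - 21*A^-6 - 7*A^-10 - A^-14.
  A^10 * (d^7) = -A^24 - 7*A^20 - 21*A^16 - 35*A^12 - 35*A^8 - 21*A^4 - 7 - A^-4
  A^8 * (10*d^6) = 10*A^20 + 60*A^16 + 150*A^12 + 200*A^8 + 150*A^4 + 60 + 10*A^-4
  A^6 * (45*d^5) = -45*A^16 - 225*A^12 - 450*A^8 - 450*A^4 - 225 - 45*A^-4
  A^4 * (118*d^4 + 2*d^6) = 2*A^16 + 130*A^12 + 502*A^8 + 748*A^4 + 502 + 130*A^-4 + 2*A^-8
  A^2 * (195*d^3 + 15*d^5) = -15*A^12 - 270*A^8 - 735*A^4 - 735 - 270*A^-4 - 15*A^-8
  A^0 * (203*d^2 + 49*d^4) = 49*A^8 + 399*A^4 + 700 + 399*A^-4 + 49*A^-8
  A^-2 * (123*d + 85*d^3 + 2*d^5) = -2*A^8 - 95*A^4 - 398 - 398*A^-4 - 95*A^-8 - 2*A^-12
  A^-4 * (33 + 78*d^2 + 9*d^4) = 9*A^4 + 114 + 243*A^-4 + 114*A^-8 + 9*A^-12
  A^-6 * (29*d + 16*d^3) = -16 - 77*A^-4 - 77*A^-8 - 16*A^-12
  A^-8 * (9*d^2 + d^4) = 1 + 13*A^-4 + 24*A^-8 + 13*A^-12 + A^-16
  A^-10 * (d^3) = -A^-4 - 3*A^-8 - 3*A^-12 - A^-16
Summing the groups: <K> = -A^24 + 3*A^20 - 4*A^16 + 5*A^12 - 6*A^8 + 5*A^4 - 4 + 3*A^-4 - A^-8 + A^-12
Normalise by the writhe: (-A^3)^(-w) = (-A^3)^(4) = A^12, so f(A) = A^12 * <K> = -A^36 + 3*A^32 - 4*A^28 + 5*A^24 - 6*A^20 + 5*A^16 - 4*A^12 + 3*A^8 - A^4 + 1.
Substitute A = t^(-1/4), i.e. A^e → t^(-e/4): V(t) = 1 - t^-1 + 3*t^-2 - 4*t^-3 + 5*t^-4 - 6*t^-5 + 5*t^-6 - 4*t^-7 + 3*t^-8 - t^-9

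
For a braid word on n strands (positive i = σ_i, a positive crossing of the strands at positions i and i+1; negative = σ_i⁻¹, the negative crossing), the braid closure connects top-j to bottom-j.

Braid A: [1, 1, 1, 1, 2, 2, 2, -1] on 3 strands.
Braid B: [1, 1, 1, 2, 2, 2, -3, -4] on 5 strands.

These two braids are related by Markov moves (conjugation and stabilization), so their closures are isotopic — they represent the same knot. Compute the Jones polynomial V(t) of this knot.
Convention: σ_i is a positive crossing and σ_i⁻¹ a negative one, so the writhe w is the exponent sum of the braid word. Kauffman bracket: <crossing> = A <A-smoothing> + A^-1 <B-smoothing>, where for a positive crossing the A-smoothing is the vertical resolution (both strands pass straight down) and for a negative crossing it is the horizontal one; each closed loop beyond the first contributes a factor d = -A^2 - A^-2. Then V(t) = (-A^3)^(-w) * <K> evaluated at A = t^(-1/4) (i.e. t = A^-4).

t^8 - 2*t^7 + t^6 - 2*t^5 + 2*t^4 + t^2

Derivation:
Markov-equivalent braids have isotopic closures, hence identical knot invariants. Strip the Markov moves from each word to reach a common short braid β, then compute V(t) once on β.
Braid A: s1 s1 s1 s1 s2 s2 s2 s1^-1 on 3 strands reduces by inverse Markov moves (closure unchanged at each step):
  Deconjugate: the word is γ·β·γ⁻¹ with γ = s1 (prefix) and γ⁻¹ = s1^-1 (suffix); strip both.
Reduced to β = s1 s1 s1 s2 s2 s2 on 3 strands, 6 crossings.
Braid B: s1 s1 s1 s2 s2 s2 s3^-1 s4^-1 on 5 strands reduces by inverse Markov moves (closure unchanged at each step):
  Destabilize: the word has the form β·s4^-1 where s4^-1 occurs only as the final letter (β ∈ B_4); drop it and the last strand → 4 strands.
  Destabilize: the word has the form β·s3^-1 where s3^-1 occurs only as the final letter (β ∈ B_3); drop it and the last strand → 3 strands.
Reduced to β = s1 s1 s1 s2 s2 s2 on 3 strands, 6 crossings.
Both give the same β = s1 s1 s1 s2 s2 s2 on 3 strands, so one state sum suffices:
Braid: s1 s1 s1 s2 s2 s2 on 3 strands, 6 crossings.
Writhe w = (#positive) - (#negative) = 6 - 0 = 6.
Enumerate smoothing states for the bracket polynomial. There are 2^6 = 64 states.
Each crossing splits two ways (0=vertical, 1=horizontal). The state's weight is A^(#A-smoothings - #B-smoothings) * d^(loops - 1).
Tabulate the states by total A-exponent and number of loops L (A-exp: L × count):
  A^6: L=3 ×1
  A^4: L=2 ×6
  A^2: L=1 ×9, L=3 ×6
  A^0: L=2 ×18, L=4 ×2
  A^-2: L=3 ×15
  A^-4: L=4 ×6
  A^-6: L=5 ×1
Each group contributes A^e * Σ count * d^(L-1):
Powers of d = -A^2 - A^-2: d^2 = A^4 + 2 + A^-4; d^3 = -A^6 - 3*A^2 - 3*A^-2 - A^-6; d^4 = A^8 + 4*A^4 + 6 + 4*A^-4 + A^-8.
  A^6 * (d^2) = A^10 + 2*A^6 + A^2
  A^4 * (6*d) = -6*A^6 - 6*A^2
  A^2 * (9 + 6*d^2) = 6*A^6 + 21*A^2 + 6*A^-2
  A^0 * (18*d + 2*d^3) = -2*A^6 - 24*A^2 - 24*A^-2 - 2*A^-6
  A^-2 * (15*d^2) = 15*A^2 + 30*A^-2 + 15*A^-6
  A^-4 * (6*d^3) = -6*A^2 - 18*A^-2 - 18*A^-6 - 6*A^-10
  A^-6 * (d^4) = A^2 + 4*A^-2 + 6*A^-6 + 4*A^-10 + A^-14
Summing the groups: <K> = A^10 + 2*A^2 - 2*A^-2 + A^-6 - 2*A^-10 + A^-14
Normalise by the writhe: (-A^3)^(-w) = (-A^3)^(-6) = A^-18, so f(A) = A^-18 * <K> = A^-8 + 2*A^-16 - 2*A^-20 + A^-24 - 2*A^-28 + A^-32.
Substitute A = t^(-1/4), i.e. A^e → t^(-e/4): V(t) = t^8 - 2*t^7 + t^6 - 2*t^5 + 2*t^4 + t^2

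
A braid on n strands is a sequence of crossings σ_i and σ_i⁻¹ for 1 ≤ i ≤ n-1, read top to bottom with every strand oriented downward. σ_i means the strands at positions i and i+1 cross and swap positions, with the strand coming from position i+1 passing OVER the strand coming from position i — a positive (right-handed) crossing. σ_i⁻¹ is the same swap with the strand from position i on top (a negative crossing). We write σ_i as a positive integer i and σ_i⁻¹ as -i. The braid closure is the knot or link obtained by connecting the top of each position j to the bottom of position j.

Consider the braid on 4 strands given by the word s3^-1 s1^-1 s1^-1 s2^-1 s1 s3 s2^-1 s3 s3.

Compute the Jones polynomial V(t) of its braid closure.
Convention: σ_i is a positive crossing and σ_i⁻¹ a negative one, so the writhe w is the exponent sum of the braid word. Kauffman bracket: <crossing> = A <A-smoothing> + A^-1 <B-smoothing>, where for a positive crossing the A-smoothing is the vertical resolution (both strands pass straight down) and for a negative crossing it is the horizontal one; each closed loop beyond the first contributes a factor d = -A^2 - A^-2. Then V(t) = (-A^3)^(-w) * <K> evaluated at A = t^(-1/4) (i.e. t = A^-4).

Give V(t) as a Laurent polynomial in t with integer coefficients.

The presented braid s3^-1 s1^-1 s1^-1 s2^-1 s1 s3 s2^-1 s3 s3 on 4 strands reduces by inverse Markov moves (closure unchanged at each step):
  Deconjugate: the word is γ·β·γ⁻¹ with γ = s3^-1 (prefix) and γ⁻¹ = s3 (suffix); strip both.
Reduced to β = s1^-1 s1^-1 s2^-1 s1 s3 s2^-1 s3 on 4 strands, 7 crossings.
Compute on β:
Braid: s1^-1 s1^-1 s2^-1 s1 s3 s2^-1 s3 on 4 strands, 7 crossings.
Writhe w = (#positive) - (#negative) = 3 - 4 = -1.
Enumerate smoothing states for the bracket polynomial. There are 2^7 = 128 states.
For each crossing: s=0 is the vertical smoothing, s=1 horizontal. Crossing k contributes A^(sign_k * (1 - 2*s_k)); loop factor d = -A^2 - A^-2.
Tabulate the states by total A-exponent and number of loops L (A-exp: L × count):
  A^7: L=4 ×1
  A^5: L=3 ×7
  A^3: L=2 ×17, L=4 ×4
  A^1: L=1 ×14, L=3 ×20, L=5 ×1
  A^-1: L=2 ×27, L=4 ×8
  A^-3: L=1 ×5, L=3 ×15, L=5 ×1
  A^-5: L=2 ×4, L=4 ×3
  A^-7: L=3 ×1
Each group contributes A^e * Σ count * d^(L-1):
Powers of d = -A^2 - A^-2: d^2 = A^4 + 2 + A^-4; d^3 = -A^6 - 3*A^2 - 3*A^-2 - A^-6; d^4 = A^8 + 4*A^4 + 6 + 4*A^-4 + A^-8.
  A^7 * (d^3) = -A^13 - 3*A^9 - 3*A^5 - A
  A^5 * (7*d^2) = 7*A^9 + 14*A^5 + 7*A
  A^3 * (17*d + 4*d^3) = -4*A^9 - 29*A^5 - 29*A - 4*A^-3
  A^1 * (14 + 20*d^2 + d^4) = A^9 + 24*A^5 + 60*A + 24*A^-3 + A^-7
  A^-1 * (27*d + 8*d^3) = -8*A^5 - 51*A - 51*A^-3 - 8*A^-7
  A^-3 * (5 + 15*d^2 + d^4) = A^5 + 19*A + 41*A^-3 + 19*A^-7 + A^-11
  A^-5 * (4*d + 3*d^3) = -3*A - 13*A^-3 - 13*A^-7 - 3*A^-11
  A^-7 * (d^2) = A^-3 + 2*A^-7 + A^-11
Summing the groups: <K> = -A^13 + A^9 - A^5 + 2*A - 2*A^-3 + A^-7 - A^-11
Normalise by the writhe: (-A^3)^(-w) = (-A^3)^(1) = -A^3, so f(A) = -A^3 * <K> = A^16 - A^12 + A^8 - 2*A^4 + 2 - A^-4 + A^-8.
Substitute A = t^(-1/4), i.e. A^e → t^(-e/4): V(t) = t^2 - t + 2 - 2*t^-1 + t^-2 - t^-3 + t^-4

Answer: t^2 - t + 2 - 2*t^-1 + t^-2 - t^-3 + t^-4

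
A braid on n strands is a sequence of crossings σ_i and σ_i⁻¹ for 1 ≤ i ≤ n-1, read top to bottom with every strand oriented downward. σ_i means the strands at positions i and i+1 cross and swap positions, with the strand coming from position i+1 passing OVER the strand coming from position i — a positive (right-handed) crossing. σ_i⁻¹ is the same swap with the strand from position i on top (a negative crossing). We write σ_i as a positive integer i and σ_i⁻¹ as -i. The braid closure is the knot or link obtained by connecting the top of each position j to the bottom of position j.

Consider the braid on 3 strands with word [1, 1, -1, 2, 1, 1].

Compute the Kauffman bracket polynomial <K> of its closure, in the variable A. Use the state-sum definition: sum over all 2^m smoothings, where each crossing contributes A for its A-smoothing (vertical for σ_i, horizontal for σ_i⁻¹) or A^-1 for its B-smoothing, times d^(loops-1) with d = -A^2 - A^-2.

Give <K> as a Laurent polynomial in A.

First cancel adjacent σ_i σ_i⁻¹ pairs (Reidemeister II — same braid, same closure): s1 s1 s1^-1 s2 s1 s1 → s1 s2 s1 s1.
Braid: s1 s2 s1 s1 on 3 strands, 4 crossings.
Writhe w = (#positive) - (#negative) = 4 - 0 = 4.
Computing the Kauffman bracket via state sum. There are 2^4 = 16 states.
For each crossing: s=0 is the vertical smoothing, s=1 horizontal. Crossing k contributes A^(sign_k * (1 - 2*s_k)); loop factor d = -A^2 - A^-2.
  state 0000: A-exp=+4, loops=3, term = A^4 * d^2
  state 0001: A-exp=+2, loops=2, term = A^2 * d^1
  state 0010: A-exp=+2, loops=2, term = A^2 * d^1
  state 0011: A-exp=+0, loops=3, term = A^0 * d^2
  state 0100: A-exp=+2, loops=2, term = A^2 * d^1
  state 0101: A-exp=+0, loops=1, term = A^0 * d^0
  state 0110: A-exp=+0, loops=1, term = A^0 * d^0
  state 0111: A-exp=-2, loops=2, term = A^-2 * d^1
  state 1000: A-exp=+2, loops=2, term = A^2 * d^1
  state 1001: A-exp=+0, loops=3, term = A^0 * d^2
  state 1010: A-exp=+0, loops=3, term = A^0 * d^2
  state 1011: A-exp=-2, loops=4, term = A^-2 * d^3
  state 1100: A-exp=+0, loops=1, term = A^0 * d^0
  state 1101: A-exp=-2, loops=2, term = A^-2 * d^1
  state 1110: A-exp=-2, loops=2, term = A^-2 * d^1
  state 1111: A-exp=-4, loops=3, term = A^-4 * d^2
Collect the terms by A-exponent (count of states per loop number):
Powers of d = -A^2 - A^-2: d^2 = A^4 + 2 + A^-4; d^3 = -A^6 - 3*A^2 - 3*A^-2 - A^-6.
  A^4 * (d^2) = A^8 + 2*A^4 + 1
  A^2 * (4*d) = -4*A^4 - 4
  A^0 * (3 + 3*d^2) = 3*A^4 + 9 + 3*A^-4
  A^-2 * (3*d + d^3) = -A^4 - 6 - 6*A^-4 - A^-8
  A^-4 * (d^2) = 1 + 2*A^-4 + A^-8
Summing the groups: <K> = A^8 + 1 - A^-4

Answer: A^8 + 1 - A^-4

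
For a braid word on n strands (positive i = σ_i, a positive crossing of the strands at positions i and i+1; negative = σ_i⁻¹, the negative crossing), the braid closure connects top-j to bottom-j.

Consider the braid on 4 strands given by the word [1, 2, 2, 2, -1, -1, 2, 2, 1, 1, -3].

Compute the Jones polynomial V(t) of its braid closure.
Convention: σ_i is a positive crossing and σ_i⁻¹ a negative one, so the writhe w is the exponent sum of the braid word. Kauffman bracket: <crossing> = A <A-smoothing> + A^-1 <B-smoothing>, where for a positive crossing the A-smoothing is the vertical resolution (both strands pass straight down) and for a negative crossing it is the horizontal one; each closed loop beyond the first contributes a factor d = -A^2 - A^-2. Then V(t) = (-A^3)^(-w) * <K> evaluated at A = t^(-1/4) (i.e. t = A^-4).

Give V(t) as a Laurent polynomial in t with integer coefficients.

t^10 - 3*t^9 + 5*t^8 - 7*t^7 + 7*t^6 - 7*t^5 + 6*t^4 - 3*t^3 + 2*t^2

Derivation:
The presented braid s1 s2 s2 s2 s1^-1 s1^-1 s2 s2 s1 s1 s3^-1 on 4 strands reduces by inverse Markov moves (closure unchanged at each step):
  Destabilize: the word has the form β·s3^-1 where s3^-1 occurs only as the final letter (β ∈ B_3); drop it and the last strand → 3 strands.
Reduced to β = s1 s2 s2 s2 s1^-1 s1^-1 s2 s2 s1 s1 on 3 strands, 10 crossings.
Compute on β:
Braid: s1 s2 s2 s2 s1^-1 s1^-1 s2 s2 s1 s1 on 3 strands, 10 crossings.
Writhe w = (#positive) - (#negative) = 8 - 2 = 6.
State-sum expansion of <K>. There are 2^10 = 1024 states.
For each crossing: s=0 is the vertical smoothing, s=1 horizontal. Crossing k contributes A^(sign_k * (1 - 2*s_k)); loop factor d = -A^2 - A^-2.
Tabulate the states by total A-exponent and number of loops L (A-exp: L × count):
  A^10: L=3 ×1
  A^8: L=2 ×7, L=4 ×3
  A^6: L=1 ×10, L=3 ×32, L=5 ×3
  A^4: L=2 ×76, L=4 ×43, L=6 ×1
  A^2: L=1 ×51, L=3 ×132, L=5 ×27
  A^0: L=2 ×135, L=4 ×109, L=6 ×8
  A^-2: L=3 ×161, L=5 ×48, L=7 ×1
  A^-4: L=4 ×109, L=6 ×11
  A^-6: L=5 ×44, L=7 ×1
  A^-8: L=6 ×10
  A^-10: L=7 ×1
Each group contributes A^e * Σ count * d^(L-1):
Powers of d = -A^2 - A^-2: d^2 = A^4 + 2 + A^-4; d^3 = -A^6 - 3*A^2 - 3*A^-2 - A^-6; d^4 = A^8 + 4*A^4 + 6 + 4*A^-4 + A^-8; d^5 = -A^10 - 5*A^6 - 10*A^2 - 10*A^-2 - 5*A^-6 - A^-10; d^6 = A^12 + 6*A^8 + 15*A^4 + 20 + 15*A^-4 + 6*A^-8 + A^-12.
  A^10 * (d^2) = A^14 + 2*A^10 + A^6
  A^8 * (7*d + 3*d^3) = -3*A^14 - 16*A^10 - 16*A^6 - 3*A^2
  A^6 * (10 + 32*d^2 + 3*d^4) = 3*A^14 + 44*A^10 + 92*A^6 + 44*A^2 + 3*A^-2
  A^4 * (76*d + 43*d^3 + d^5) = -A^14 - 48*A^10 - 215*A^6 - 215*A^2 - 48*A^-2 - A^-6
  A^2 * (51 + 132*d^2 + 27*d^4) = 27*A^10 + 240*A^6 + 477*A^2 + 240*A^-2 + 27*A^-6
  A^0 * (135*d + 109*d^3 + 8*d^5) = -8*A^10 - 149*A^6 - 542*A^2 - 542*A^-2 - 149*A^-6 - 8*A^-10
  A^-2 * (161*d^2 + 48*d^4 + d^6) = A^10 + 54*A^6 + 368*A^2 + 630*A^-2 + 368*A^-6 + 54*A^-10 + A^-14
  A^-4 * (109*d^3 + 11*d^5) = -11*A^6 - 164*A^2 - 437*A^-2 - 437*A^-6 - 164*A^-10 - 11*A^-14
  A^-6 * (44*d^4 + d^6) = A^6 + 50*A^2 + 191*A^-2 + 284*A^-6 + 191*A^-10 + 50*A^-14 + A^-18
  A^-8 * (10*d^5) = -10*A^2 - 50*A^-2 - 100*A^-6 - 100*A^-10 - 50*A^-14 - 10*A^-18
  A^-10 * (d^6) = A^2 + 6*A^-2 + 15*A^-6 + 20*A^-10 + 15*A^-14 + 6*A^-18 + A^-22
Summing the groups: <K> = 2*A^10 - 3*A^6 + 6*A^2 - 7*A^-2 + 7*A^-6 - 7*A^-10 + 5*A^-14 - 3*A^-18 + A^-22
Normalise by the writhe: (-A^3)^(-w) = (-A^3)^(-6) = A^-18, so f(A) = A^-18 * <K> = 2*A^-8 - 3*A^-12 + 6*A^-16 - 7*A^-20 + 7*A^-24 - 7*A^-28 + 5*A^-32 - 3*A^-36 + A^-40.
Substitute A = t^(-1/4), i.e. A^e → t^(-e/4): V(t) = t^10 - 3*t^9 + 5*t^8 - 7*t^7 + 7*t^6 - 7*t^5 + 6*t^4 - 3*t^3 + 2*t^2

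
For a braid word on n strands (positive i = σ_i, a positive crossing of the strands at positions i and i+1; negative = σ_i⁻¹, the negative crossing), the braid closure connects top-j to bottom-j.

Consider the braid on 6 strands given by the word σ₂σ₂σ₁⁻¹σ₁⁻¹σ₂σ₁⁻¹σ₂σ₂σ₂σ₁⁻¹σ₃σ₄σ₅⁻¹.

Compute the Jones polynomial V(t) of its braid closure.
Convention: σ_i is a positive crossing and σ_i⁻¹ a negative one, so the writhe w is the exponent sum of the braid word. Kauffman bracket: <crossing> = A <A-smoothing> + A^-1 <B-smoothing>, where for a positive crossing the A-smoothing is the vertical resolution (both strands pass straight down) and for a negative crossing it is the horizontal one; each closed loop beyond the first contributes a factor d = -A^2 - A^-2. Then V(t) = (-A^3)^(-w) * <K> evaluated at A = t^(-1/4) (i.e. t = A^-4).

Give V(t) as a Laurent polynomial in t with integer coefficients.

The presented braid s2 s2 s1^-1 s1^-1 s2 s1^-1 s2 s2 s2 s1^-1 s3 s4 s5^-1 on 6 strands reduces by inverse Markov moves (closure unchanged at each step):
  Destabilize: the word has the form β·s5^-1 where s5^-1 occurs only as the final letter (β ∈ B_5); drop it and the last strand → 5 strands.
  Destabilize: the word has the form β·s4 where s4 occurs only as the final letter (β ∈ B_4); drop it and the last strand → 4 strands.
  Destabilize: the word has the form β·s3 where s3 occurs only as the final letter (β ∈ B_3); drop it and the last strand → 3 strands.
Reduced to β = s2 s2 s1^-1 s1^-1 s2 s1^-1 s2 s2 s2 s1^-1 on 3 strands, 10 crossings.
Compute on β:
Braid: s2 s2 s1^-1 s1^-1 s2 s1^-1 s2 s2 s2 s1^-1 on 3 strands, 10 crossings.
Writhe w = (#positive) - (#negative) = 6 - 4 = 2.
Computing the Kauffman bracket via state sum. There are 2^10 = 1024 states.
Smooth each crossing (0=||, 1=⌣⌢); contribution A^(Σ sign_k(1-2s_k)) * d^(L-1).
Tabulate the states by total A-exponent and number of loops L (A-exp: L × count):
  A^10: L=5 ×1
  A^8: L=4 ×10
  A^6: L=3 ×41, L=5 ×4
  A^4: L=2 ×81, L=4 ×38, L=6 ×1
  A^2: L=1 ×71, L=3 ×117, L=5 ×22
  A^0: L=2 ×154, L=4 ×91, L=6 ×7
  A^-2: L=3 ×168, L=5 ×41, L=7 ×1
  A^-4: L=4 ×110, L=6 ×10
  A^-6: L=5 ×44, L=7 ×1
  A^-8: L=6 ×10
  A^-10: L=7 ×1
Each group contributes A^e * Σ count * d^(L-1):
Powers of d = -A^2 - A^-2: d^2 = A^4 + 2 + A^-4; d^3 = -A^6 - 3*A^2 - 3*A^-2 - A^-6; d^4 = A^8 + 4*A^4 + 6 + 4*A^-4 + A^-8; d^5 = -A^10 - 5*A^6 - 10*A^2 - 10*A^-2 - 5*A^-6 - A^-10; d^6 = A^12 + 6*A^8 + 15*A^4 + 20 + 15*A^-4 + 6*A^-8 + A^-12.
  A^10 * (d^4) = A^18 + 4*A^14 + 6*A^10 + 4*A^6 + A^2
  A^8 * (10*d^3) = -10*A^14 - 30*A^10 - 30*A^6 - 10*A^2
  A^6 * (41*d^2 + 4*d^4) = 4*A^14 + 57*A^10 + 106*A^6 + 57*A^2 + 4*A^-2
  A^4 * (81*d + 38*d^3 + d^5) = -A^14 - 43*A^10 - 205*A^6 - 205*A^2 - 43*A^-2 - A^-6
  A^2 * (71 + 117*d^2 + 22*d^4) = 22*A^10 + 205*A^6 + 437*A^2 + 205*A^-2 + 22*A^-6
  A^0 * (154*d + 91*d^3 + 7*d^5) = -7*A^10 - 126*A^6 - 497*A^2 - 497*A^-2 - 126*A^-6 - 7*A^-10
  A^-2 * (168*d^2 + 41*d^4 + d^6) = A^10 + 47*A^6 + 347*A^2 + 602*A^-2 + 347*A^-6 + 47*A^-10 + A^-14
  A^-4 * (110*d^3 + 10*d^5) = -10*A^6 - 160*A^2 - 430*A^-2 - 430*A^-6 - 160*A^-10 - 10*A^-14
  A^-6 * (44*d^4 + d^6) = A^6 + 50*A^2 + 191*A^-2 + 284*A^-6 + 191*A^-10 + 50*A^-14 + A^-18
  A^-8 * (10*d^5) = -10*A^2 - 50*A^-2 - 100*A^-6 - 100*A^-10 - 50*A^-14 - 10*A^-18
  A^-10 * (d^6) = A^2 + 6*A^-2 + 15*A^-6 + 20*A^-10 + 15*A^-14 + 6*A^-18 + A^-22
Summing the groups: <K> = A^18 - 3*A^14 + 6*A^10 - 8*A^6 + 11*A^2 - 12*A^-2 + 11*A^-6 - 9*A^-10 + 6*A^-14 - 3*A^-18 + A^-22
Normalise by the writhe: (-A^3)^(-w) = (-A^3)^(-2) = A^-6, so f(A) = A^-6 * <K> = A^12 - 3*A^8 + 6*A^4 - 8 + 11*A^-4 - 12*A^-8 + 11*A^-12 - 9*A^-16 + 6*A^-20 - 3*A^-24 + A^-28.
Substitute A = t^(-1/4), i.e. A^e → t^(-e/4): V(t) = t^7 - 3*t^6 + 6*t^5 - 9*t^4 + 11*t^3 - 12*t^2 + 11*t - 8 + 6*t^-1 - 3*t^-2 + t^-3

Answer: t^7 - 3*t^6 + 6*t^5 - 9*t^4 + 11*t^3 - 12*t^2 + 11*t - 8 + 6*t^-1 - 3*t^-2 + t^-3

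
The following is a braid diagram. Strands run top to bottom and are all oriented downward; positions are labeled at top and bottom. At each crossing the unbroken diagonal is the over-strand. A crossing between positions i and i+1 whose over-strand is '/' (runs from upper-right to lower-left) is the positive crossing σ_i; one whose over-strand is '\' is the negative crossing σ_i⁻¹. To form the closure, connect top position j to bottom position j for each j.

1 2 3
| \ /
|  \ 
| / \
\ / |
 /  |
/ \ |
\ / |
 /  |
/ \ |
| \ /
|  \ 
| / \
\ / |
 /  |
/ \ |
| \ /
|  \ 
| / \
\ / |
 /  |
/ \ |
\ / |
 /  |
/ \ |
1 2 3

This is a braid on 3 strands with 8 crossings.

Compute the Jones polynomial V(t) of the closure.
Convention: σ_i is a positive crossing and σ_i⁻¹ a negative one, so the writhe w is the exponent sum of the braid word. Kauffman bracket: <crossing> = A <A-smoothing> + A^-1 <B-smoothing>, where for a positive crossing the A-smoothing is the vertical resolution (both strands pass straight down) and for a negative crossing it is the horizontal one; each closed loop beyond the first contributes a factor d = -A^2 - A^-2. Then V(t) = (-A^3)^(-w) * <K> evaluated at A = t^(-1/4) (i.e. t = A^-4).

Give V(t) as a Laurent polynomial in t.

-t^6 + 3*t^5 - 5*t^4 + 6*t^3 - 6*t^2 + 6*t - 4 + 3*t^-1 - t^-2

Derivation:
Reading the diagram top to bottom ('/'-over between positions i,i+1 = s_i, '\'-over = s_i^-1): braid word = s2^-1 s1 s1 s2^-1 s1 s2^-1 s1 s1.
Braid: s2^-1 s1 s1 s2^-1 s1 s2^-1 s1 s1 on 3 strands, 8 crossings.
Writhe w = (#positive) - (#negative) = 5 - 3 = 2.
State-sum expansion of <K>. There are 2^8 = 256 states.
Each crossing splits two ways (0=vertical, 1=horizontal). The state's weight is A^(#A-smoothings - #B-smoothings) * d^(loops - 1).
Tabulate the states by total A-exponent and number of loops L (A-exp: L × count):
  A^8: L=4 ×1
  A^6: L=3 ×8
  A^4: L=2 ×26, L=4 ×2
  A^2: L=1 ×35, L=3 ×21
  A^0: L=2 ×63, L=4 ×7
  A^-2: L=3 ×55, L=5 ×1
  A^-4: L=4 ×28
  A^-6: L=5 ×8
  A^-8: L=6 ×1
Each group contributes A^e * Σ count * d^(L-1):
Powers of d = -A^2 - A^-2: d^2 = A^4 + 2 + A^-4; d^3 = -A^6 - 3*A^2 - 3*A^-2 - A^-6; d^4 = A^8 + 4*A^4 + 6 + 4*A^-4 + A^-8; d^5 = -A^10 - 5*A^6 - 10*A^2 - 10*A^-2 - 5*A^-6 - A^-10.
  A^8 * (d^3) = -A^14 - 3*A^10 - 3*A^6 - A^2
  A^6 * (8*d^2) = 8*A^10 + 16*A^6 + 8*A^2
  A^4 * (26*d + 2*d^3) = -2*A^10 - 32*A^6 - 32*A^2 - 2*A^-2
  A^2 * (35 + 21*d^2) = 21*A^6 + 77*A^2 + 21*A^-2
  A^0 * (63*d + 7*d^3) = -7*A^6 - 84*A^2 - 84*A^-2 - 7*A^-6
  A^-2 * (55*d^2 + d^4) = A^6 + 59*A^2 + 116*A^-2 + 59*A^-6 + A^-10
  A^-4 * (28*d^3) = -28*A^2 - 84*A^-2 - 84*A^-6 - 28*A^-10
  A^-6 * (8*d^4) = 8*A^2 + 32*A^-2 + 48*A^-6 + 32*A^-10 + 8*A^-14
  A^-8 * (d^5) = -A^2 - 5*A^-2 - 10*A^-6 - 10*A^-10 - 5*A^-14 - A^-18
Summing the groups: <K> = -A^14 + 3*A^10 - 4*A^6 + 6*A^2 - 6*A^-2 + 6*A^-6 - 5*A^-10 + 3*A^-14 - A^-18
Normalise by the writhe: (-A^3)^(-w) = (-A^3)^(-2) = A^-6, so f(A) = A^-6 * <K> = -A^8 + 3*A^4 - 4 + 6*A^-4 - 6*A^-8 + 6*A^-12 - 5*A^-16 + 3*A^-20 - A^-24.
Substitute A = t^(-1/4), i.e. A^e → t^(-e/4): V(t) = -t^6 + 3*t^5 - 5*t^4 + 6*t^3 - 6*t^2 + 6*t - 4 + 3*t^-1 - t^-2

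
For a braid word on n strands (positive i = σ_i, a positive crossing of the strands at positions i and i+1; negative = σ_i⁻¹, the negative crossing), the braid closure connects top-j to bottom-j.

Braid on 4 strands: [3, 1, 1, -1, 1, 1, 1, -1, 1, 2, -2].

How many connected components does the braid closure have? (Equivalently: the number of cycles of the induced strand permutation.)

Track the strand permutation on 4 strands, starting from identity.
  step 1: s3 swaps positions 3,4 -> [1 2 4 3]
  step 2: s1 swaps positions 1,2 -> [2 1 4 3]
  step 3: s1 swaps positions 1,2 -> [1 2 4 3]
  step 4: s1^-1 swaps positions 1,2 -> [2 1 4 3]
  step 5: s1 swaps positions 1,2 -> [1 2 4 3]
  step 6: s1 swaps positions 1,2 -> [2 1 4 3]
  step 7: s1 swaps positions 1,2 -> [1 2 4 3]
  step 8: s1^-1 swaps positions 1,2 -> [2 1 4 3]
  step 9: s1 swaps positions 1,2 -> [1 2 4 3]
  step 10: s2 swaps positions 2,3 -> [1 4 2 3]
  step 11: s2^-1 swaps positions 2,3 -> [1 2 4 3]
Final permutation (position -> original strand): [1 2 4 3]
Closure components = cycle count of this permutation = 3.

Answer: 3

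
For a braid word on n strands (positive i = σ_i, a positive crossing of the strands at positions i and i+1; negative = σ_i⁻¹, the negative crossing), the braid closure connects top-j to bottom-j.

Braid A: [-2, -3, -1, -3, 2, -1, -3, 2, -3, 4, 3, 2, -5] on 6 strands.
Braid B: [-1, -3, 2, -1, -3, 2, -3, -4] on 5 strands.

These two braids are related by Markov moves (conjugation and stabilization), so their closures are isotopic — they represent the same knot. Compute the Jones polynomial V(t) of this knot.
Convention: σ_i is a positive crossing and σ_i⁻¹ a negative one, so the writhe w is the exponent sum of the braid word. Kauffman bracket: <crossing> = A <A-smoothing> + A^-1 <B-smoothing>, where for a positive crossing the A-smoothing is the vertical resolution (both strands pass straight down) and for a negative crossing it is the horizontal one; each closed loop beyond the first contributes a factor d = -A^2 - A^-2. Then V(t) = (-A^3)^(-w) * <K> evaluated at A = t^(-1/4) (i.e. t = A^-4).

t - 2 + 3*t^-1 - 3*t^-2 + 4*t^-3 - 3*t^-4 + 2*t^-5 - t^-6

Derivation:
Markov-equivalent braids have isotopic closures, hence identical knot invariants. Strip the Markov moves from each word to reach a common short braid β, then compute V(t) once on β.
Braid A: s2^-1 s3^-1 s1^-1 s3^-1 s2 s1^-1 s3^-1 s2 s3^-1 s4 s3 s2 s5^-1 on 6 strands reduces by inverse Markov moves (closure unchanged at each step):
  Destabilize: the word has the form β·s5^-1 where s5^-1 occurs only as the final letter (β ∈ B_5); drop it and the last strand → 5 strands.
  Deconjugate: the word is γ·β·γ⁻¹ with γ = s2^-1 s3^-1 (prefix) and γ⁻¹ = s3 s2 (suffix); strip both.
  Destabilize: the word has the form β·s4 where s4 occurs only as the final letter (β ∈ B_4); drop it and the last strand → 4 strands.
Reduced to β = s1^-1 s3^-1 s2 s1^-1 s3^-1 s2 s3^-1 on 4 strands, 7 crossings.
Braid B: s1^-1 s3^-1 s2 s1^-1 s3^-1 s2 s3^-1 s4^-1 on 5 strands reduces by inverse Markov moves (closure unchanged at each step):
  Destabilize: the word has the form β·s4^-1 where s4^-1 occurs only as the final letter (β ∈ B_4); drop it and the last strand → 4 strands.
Reduced to β = s1^-1 s3^-1 s2 s1^-1 s3^-1 s2 s3^-1 on 4 strands, 7 crossings.
Both give the same β = s1^-1 s3^-1 s2 s1^-1 s3^-1 s2 s3^-1 on 4 strands, so one state sum suffices:
Braid: s1^-1 s3^-1 s2 s1^-1 s3^-1 s2 s3^-1 on 4 strands, 7 crossings.
Writhe w = (#positive) - (#negative) = 2 - 5 = -3.
Enumerate smoothing states for the bracket polynomial. There are 2^7 = 128 states.
Each crossing splits two ways (0=vertical, 1=horizontal). The state's weight is A^(#A-smoothings - #B-smoothings) * d^(loops - 1).
Tabulate the states by total A-exponent and number of loops L (A-exp: L × count):
  A^7: L=5 ×1
  A^5: L=4 ×7
  A^3: L=3 ×20, L=5 ×1
  A^1: L=2 ×29, L=4 ×6
  A^-1: L=1 ×19, L=3 ×16
  A^-3: L=2 ×19, L=4 ×2
  A^-5: L=3 ×7
  A^-7: L=4 ×1
Each group contributes A^e * Σ count * d^(L-1):
Powers of d = -A^2 - A^-2: d^2 = A^4 + 2 + A^-4; d^3 = -A^6 - 3*A^2 - 3*A^-2 - A^-6; d^4 = A^8 + 4*A^4 + 6 + 4*A^-4 + A^-8.
  A^7 * (d^4) = A^15 + 4*A^11 + 6*A^7 + 4*A^3 + A^-1
  A^5 * (7*d^3) = -7*A^11 - 21*A^7 - 21*A^3 - 7*A^-1
  A^3 * (20*d^2 + d^4) = A^11 + 24*A^7 + 46*A^3 + 24*A^-1 + A^-5
  A^1 * (29*d + 6*d^3) = -6*A^7 - 47*A^3 - 47*A^-1 - 6*A^-5
  A^-1 * (19 + 16*d^2) = 16*A^3 + 51*A^-1 + 16*A^-5
  A^-3 * (19*d + 2*d^3) = -2*A^3 - 25*A^-1 - 25*A^-5 - 2*A^-9
  A^-5 * (7*d^2) = 7*A^-1 + 14*A^-5 + 7*A^-9
  A^-7 * (d^3) = -A^-1 - 3*A^-5 - 3*A^-9 - A^-13
Summing the groups: <K> = A^15 - 2*A^11 + 3*A^7 - 4*A^3 + 3*A^-1 - 3*A^-5 + 2*A^-9 - A^-13
Normalise by the writhe: (-A^3)^(-w) = (-A^3)^(3) = -A^9, so f(A) = -A^9 * <K> = -A^24 + 2*A^20 - 3*A^16 + 4*A^12 - 3*A^8 + 3*A^4 - 2 + A^-4.
Substitute A = t^(-1/4), i.e. A^e → t^(-e/4): V(t) = t - 2 + 3*t^-1 - 3*t^-2 + 4*t^-3 - 3*t^-4 + 2*t^-5 - t^-6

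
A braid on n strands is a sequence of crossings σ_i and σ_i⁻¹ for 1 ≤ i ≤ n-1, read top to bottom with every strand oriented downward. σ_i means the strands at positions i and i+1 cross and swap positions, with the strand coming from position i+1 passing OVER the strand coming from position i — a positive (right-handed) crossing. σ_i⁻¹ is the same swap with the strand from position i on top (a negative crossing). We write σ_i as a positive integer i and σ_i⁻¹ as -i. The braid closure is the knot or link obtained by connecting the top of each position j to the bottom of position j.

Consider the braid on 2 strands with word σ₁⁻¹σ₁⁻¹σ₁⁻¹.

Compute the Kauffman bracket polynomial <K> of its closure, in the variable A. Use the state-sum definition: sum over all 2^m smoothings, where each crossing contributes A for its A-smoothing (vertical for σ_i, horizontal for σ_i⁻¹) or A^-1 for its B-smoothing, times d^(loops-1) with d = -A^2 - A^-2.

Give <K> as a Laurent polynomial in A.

A^7 - A^3 - A^-5

Derivation:
Braid: s1^-1 s1^-1 s1^-1 on 2 strands, 3 crossings.
Writhe w = (#positive) - (#negative) = 0 - 3 = -3.
State-sum expansion of <K>. There are 2^3 = 8 states.
Smooth each crossing (0=||, 1=⌣⌢); contribution A^(Σ sign_k(1-2s_k)) * d^(L-1).
  state 000: A-exp=-3, loops=2, term = A^-3 * d^1
  state 001: A-exp=-1, loops=1, term = A^-1 * d^0
  state 010: A-exp=-1, loops=1, term = A^-1 * d^0
  state 011: A-exp=+1, loops=2, term = A^1 * d^1
  state 100: A-exp=-1, loops=1, term = A^-1 * d^0
  state 101: A-exp=+1, loops=2, term = A^1 * d^1
  state 110: A-exp=+1, loops=2, term = A^1 * d^1
  state 111: A-exp=+3, loops=3, term = A^3 * d^2
Collect the terms by A-exponent (count of states per loop number):
Powers of d = -A^2 - A^-2: d^2 = A^4 + 2 + A^-4.
  A^3 * (d^2) = A^7 + 2*A^3 + A^-1
  A^1 * (3*d) = -3*A^3 - 3*A^-1
  A^-1 * (3) = 3*A^-1
  A^-3 * (d) = -A^-1 - A^-5
Summing the groups: <K> = A^7 - A^3 - A^-5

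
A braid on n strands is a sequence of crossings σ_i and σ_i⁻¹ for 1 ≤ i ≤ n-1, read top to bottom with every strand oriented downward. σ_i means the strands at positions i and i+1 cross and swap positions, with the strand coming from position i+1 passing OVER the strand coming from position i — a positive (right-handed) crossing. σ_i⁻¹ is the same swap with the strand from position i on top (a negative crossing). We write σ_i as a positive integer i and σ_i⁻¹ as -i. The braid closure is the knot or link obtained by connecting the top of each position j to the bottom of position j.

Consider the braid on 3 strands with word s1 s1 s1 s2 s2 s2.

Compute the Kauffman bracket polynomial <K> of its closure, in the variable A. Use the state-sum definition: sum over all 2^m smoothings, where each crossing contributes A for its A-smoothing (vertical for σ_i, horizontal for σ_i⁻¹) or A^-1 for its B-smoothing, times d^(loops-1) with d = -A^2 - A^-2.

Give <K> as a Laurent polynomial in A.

Braid: s1 s1 s1 s2 s2 s2 on 3 strands, 6 crossings.
Writhe w = (#positive) - (#negative) = 6 - 0 = 6.
Enumerate smoothing states for the bracket polynomial. There are 2^6 = 64 states.
For each crossing: s=0 is the vertical smoothing, s=1 horizontal. Crossing k contributes A^(sign_k * (1 - 2*s_k)); loop factor d = -A^2 - A^-2.
Tabulate the states by total A-exponent and number of loops L (A-exp: L × count):
  A^6: L=3 ×1
  A^4: L=2 ×6
  A^2: L=1 ×9, L=3 ×6
  A^0: L=2 ×18, L=4 ×2
  A^-2: L=3 ×15
  A^-4: L=4 ×6
  A^-6: L=5 ×1
Each group contributes A^e * Σ count * d^(L-1):
Powers of d = -A^2 - A^-2: d^2 = A^4 + 2 + A^-4; d^3 = -A^6 - 3*A^2 - 3*A^-2 - A^-6; d^4 = A^8 + 4*A^4 + 6 + 4*A^-4 + A^-8.
  A^6 * (d^2) = A^10 + 2*A^6 + A^2
  A^4 * (6*d) = -6*A^6 - 6*A^2
  A^2 * (9 + 6*d^2) = 6*A^6 + 21*A^2 + 6*A^-2
  A^0 * (18*d + 2*d^3) = -2*A^6 - 24*A^2 - 24*A^-2 - 2*A^-6
  A^-2 * (15*d^2) = 15*A^2 + 30*A^-2 + 15*A^-6
  A^-4 * (6*d^3) = -6*A^2 - 18*A^-2 - 18*A^-6 - 6*A^-10
  A^-6 * (d^4) = A^2 + 4*A^-2 + 6*A^-6 + 4*A^-10 + A^-14
Summing the groups: <K> = A^10 + 2*A^2 - 2*A^-2 + A^-6 - 2*A^-10 + A^-14

Answer: A^10 + 2*A^2 - 2*A^-2 + A^-6 - 2*A^-10 + A^-14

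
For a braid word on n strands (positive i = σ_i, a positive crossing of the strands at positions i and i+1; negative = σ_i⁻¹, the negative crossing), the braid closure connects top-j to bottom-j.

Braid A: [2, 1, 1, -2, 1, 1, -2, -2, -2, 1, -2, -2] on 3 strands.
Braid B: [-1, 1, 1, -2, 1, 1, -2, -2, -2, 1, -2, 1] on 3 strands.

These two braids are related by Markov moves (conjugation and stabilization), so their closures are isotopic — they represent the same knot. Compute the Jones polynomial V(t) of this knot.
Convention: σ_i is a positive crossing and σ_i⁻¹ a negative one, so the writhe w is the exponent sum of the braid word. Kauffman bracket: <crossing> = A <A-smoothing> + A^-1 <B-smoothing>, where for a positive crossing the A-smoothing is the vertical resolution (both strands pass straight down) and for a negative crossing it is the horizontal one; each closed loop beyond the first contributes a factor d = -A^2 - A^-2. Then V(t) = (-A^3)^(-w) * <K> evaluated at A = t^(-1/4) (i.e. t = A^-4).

Markov-equivalent braids have isotopic closures, hence identical knot invariants. Strip the Markov moves from each word to reach a common short braid β, then compute V(t) once on β.
Braid A: s2 s1 s1 s2^-1 s1 s1 s2^-1 s2^-1 s2^-1 s1 s2^-1 s2^-1 on 3 strands reduces by inverse Markov moves (closure unchanged at each step):
  Deconjugate: the word is γ·β·γ⁻¹ with γ = s2 (prefix) and γ⁻¹ = s2^-1 (suffix); strip both.
Reduced to β = s1 s1 s2^-1 s1 s1 s2^-1 s2^-1 s2^-1 s1 s2^-1 on 3 strands, 10 crossings.
Braid B: s1^-1 s1 s1 s2^-1 s1 s1 s2^-1 s2^-1 s2^-1 s1 s2^-1 s1 on 3 strands reduces by inverse Markov moves (closure unchanged at each step):
  Deconjugate: the word is γ·β·γ⁻¹ with γ = s1^-1 (prefix) and γ⁻¹ = s1 (suffix); strip both.
Reduced to β = s1 s1 s2^-1 s1 s1 s2^-1 s2^-1 s2^-1 s1 s2^-1 on 3 strands, 10 crossings.
Both give the same β = s1 s1 s2^-1 s1 s1 s2^-1 s2^-1 s2^-1 s1 s2^-1 on 3 strands, so one state sum suffices:
Braid: s1 s1 s2^-1 s1 s1 s2^-1 s2^-1 s2^-1 s1 s2^-1 on 3 strands, 10 crossings.
Writhe w = (#positive) - (#negative) = 5 - 5 = 0.
State-sum expansion of <K>. There are 2^10 = 1024 states.
For each crossing: s=0 is the vertical smoothing, s=1 horizontal. Crossing k contributes A^(sign_k * (1 - 2*s_k)); loop factor d = -A^2 - A^-2.
Tabulate the states by total A-exponent and number of loops L (A-exp: L × count):
  A^10: L=6 ×1
  A^8: L=5 ×10
  A^6: L=4 ×43, L=6 ×2
  A^4: L=3 ×98, L=5 ×22
  A^2: L=2 ×121, L=4 ×83, L=6 ×6
  A^0: L=1 ×73, L=3 ×140, L=5 ×38, L=7 ×1
  A^-2: L=2 ×121, L=4 ×79, L=6 ×10
  A^-4: L=3 ×95, L=5 ×24, L=7 ×1
  A^-6: L=4 ×42, L=6 ×3
  A^-8: L=5 ×10
  A^-10: L=6 ×1
Each group contributes A^e * Σ count * d^(L-1):
Powers of d = -A^2 - A^-2: d^2 = A^4 + 2 + A^-4; d^3 = -A^6 - 3*A^2 - 3*A^-2 - A^-6; d^4 = A^8 + 4*A^4 + 6 + 4*A^-4 + A^-8; d^5 = -A^10 - 5*A^6 - 10*A^2 - 10*A^-2 - 5*A^-6 - A^-10; d^6 = A^12 + 6*A^8 + 15*A^4 + 20 + 15*A^-4 + 6*A^-8 + A^-12.
  A^10 * (d^5) = -A^20 - 5*A^16 - 10*A^12 - 10*A^8 - 5*A^4 - 1
  A^8 * (10*d^4) = 10*A^16 + 40*A^12 + 60*A^8 + 40*A^4 + 10
  A^6 * (43*d^3 + 2*d^5) = -2*A^16 - 53*A^12 - 149*A^8 - 149*A^4 - 53 - 2*A^-4
  A^4 * (98*d^2 + 22*d^4) = 22*A^12 + 186*A^8 + 328*A^4 + 186 + 22*A^-4
  A^2 * (121*d + 83*d^3 + 6*d^5) = -6*A^12 - 113*A^8 - 430*A^4 - 430 - 113*A^-4 - 6*A^-8
  A^0 * (73 + 140*d^2 + 38*d^4 + d^6) = A^12 + 44*A^8 + 307*A^4 + 601 + 307*A^-4 + 44*A^-8 + A^-12
  A^-2 * (121*d + 79*d^3 + 10*d^5) = -10*A^8 - 129*A^4 - 458 - 458*A^-4 - 129*A^-8 - 10*A^-12
  A^-4 * (95*d^2 + 24*d^4 + d^6) = A^8 + 30*A^4 + 206 + 354*A^-4 + 206*A^-8 + 30*A^-12 + A^-16
  A^-6 * (42*d^3 + 3*d^5) = -3*A^4 - 57 - 156*A^-4 - 156*A^-8 - 57*A^-12 - 3*A^-16
  A^-8 * (10*d^4) = 10 + 40*A^-4 + 60*A^-8 + 40*A^-12 + 10*A^-16
  A^-10 * (d^5) = -1 - 5*A^-4 - 10*A^-8 - 10*A^-12 - 5*A^-16 - A^-20
Summing the groups: <K> = -A^20 + 3*A^16 - 6*A^12 + 9*A^8 - 11*A^4 + 13 - 11*A^-4 + 9*A^-8 - 6*A^-12 + 3*A^-16 - A^-20
Normalise by the writhe: (-A^3)^(-w) = (-A^3)^(0) = 1, so f(A) = 1 * <K> = -A^20 + 3*A^16 - 6*A^12 + 9*A^8 - 11*A^4 + 13 - 11*A^-4 + 9*A^-8 - 6*A^-12 + 3*A^-16 - A^-20.
Substitute A = t^(-1/4), i.e. A^e → t^(-e/4): V(t) = -t^5 + 3*t^4 - 6*t^3 + 9*t^2 - 11*t + 13 - 11*t^-1 + 9*t^-2 - 6*t^-3 + 3*t^-4 - t^-5

Answer: -t^5 + 3*t^4 - 6*t^3 + 9*t^2 - 11*t + 13 - 11*t^-1 + 9*t^-2 - 6*t^-3 + 3*t^-4 - t^-5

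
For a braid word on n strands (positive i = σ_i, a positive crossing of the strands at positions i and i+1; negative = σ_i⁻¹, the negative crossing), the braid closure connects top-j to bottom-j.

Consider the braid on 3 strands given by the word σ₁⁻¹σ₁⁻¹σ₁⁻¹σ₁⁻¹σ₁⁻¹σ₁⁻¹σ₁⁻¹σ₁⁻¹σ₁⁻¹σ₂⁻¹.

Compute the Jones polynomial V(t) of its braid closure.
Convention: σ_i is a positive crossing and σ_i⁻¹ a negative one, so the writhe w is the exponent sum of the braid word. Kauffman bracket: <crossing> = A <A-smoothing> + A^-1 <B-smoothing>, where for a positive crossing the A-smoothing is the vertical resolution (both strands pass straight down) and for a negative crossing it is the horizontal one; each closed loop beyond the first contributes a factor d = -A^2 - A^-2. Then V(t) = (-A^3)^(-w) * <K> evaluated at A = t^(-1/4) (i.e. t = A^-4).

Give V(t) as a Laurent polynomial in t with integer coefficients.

The presented braid s1^-1 s1^-1 s1^-1 s1^-1 s1^-1 s1^-1 s1^-1 s1^-1 s1^-1 s2^-1 on 3 strands reduces by inverse Markov moves (closure unchanged at each step):
  Destabilize: the word has the form β·s2^-1 where s2^-1 occurs only as the final letter (β ∈ B_2); drop it and the last strand → 2 strands.
Reduced to β = s1^-1 s1^-1 s1^-1 s1^-1 s1^-1 s1^-1 s1^-1 s1^-1 s1^-1 on 2 strands, 9 crossings.
Compute on β:
Braid: s1^-1 s1^-1 s1^-1 s1^-1 s1^-1 s1^-1 s1^-1 s1^-1 s1^-1 on 2 strands, 9 crossings.
Writhe w = (#positive) - (#negative) = 0 - 9 = -9.
Enumerate smoothing states for the bracket polynomial. There are 2^9 = 512 states.
Each crossing splits two ways (0=vertical, 1=horizontal). The state's weight is A^(#A-smoothings - #B-smoothings) * d^(loops - 1).
Tabulate the states by total A-exponent and number of loops L (A-exp: L × count):
  A^9: L=9 ×1
  A^7: L=8 ×9
  A^5: L=7 ×36
  A^3: L=6 ×84
  A^1: L=5 ×126
  A^-1: L=4 ×126
  A^-3: L=3 ×84
  A^-5: L=2 ×36
  A^-7: L=1 ×9
  A^-9: L=2 ×1
Each group contributes A^e * Σ count * d^(L-1):
Powers of d = -A^2 - A^-2: d^2 = A^4 + 2 + A^-4; d^3 = -A^6 - 3*A^2 - 3*A^-2 - A^-6; d^4 = A^8 + 4*A^4 + 6 + 4*A^-4 + A^-8; d^5 = -A^10 - 5*A^6 - 10*A^2 - 10*A^-2 - 5*A^-6 - A^-10; d^6 = A^12 + 6*A^8 + 15*A^4 + 20 + 15*A^-4 + 6*A^-8 + A^-12; d^7 = -A^14 - 7*A^10 - 21*A^6 - 35*A^2 - 35*A^-2 - 21*A^-6 - 7*A^-10 - A^-14; d^8 = A^16 + 8*A^12 + 28*A^8 + 56*A^4 + 70 + 56*A^-4 + 28*A^-8 + 8*A^-12 + A^-16.
  A^9 * (d^8) = A^25 + 8*A^21 + 28*A^17 + 56*A^13 + 70*A^9 + 56*A^5 + 28*A + 8*A^-3 + A^-7
  A^7 * (9*d^7) = -9*A^21 - 63*A^17 - 189*A^13 - 315*A^9 - 315*A^5 - 189*A - 63*A^-3 - 9*A^-7
  A^5 * (36*d^6) = 36*A^17 + 216*A^13 + 540*A^9 + 720*A^5 + 540*A + 216*A^-3 + 36*A^-7
  A^3 * (84*d^5) = -84*A^13 - 420*A^9 - 840*A^5 - 840*A - 420*A^-3 - 84*A^-7
  A^1 * (126*d^4) = 126*A^9 + 504*A^5 + 756*A + 504*A^-3 + 126*A^-7
  A^-1 * (126*d^3) = -126*A^5 - 378*A - 378*A^-3 - 126*A^-7
  A^-3 * (84*d^2) = 84*A + 168*A^-3 + 84*A^-7
  A^-5 * (36*d) = -36*A^-3 - 36*A^-7
  A^-7 * (9) = 9*A^-7
  A^-9 * (d) = -A^-7 - A^-11
Summing the groups: <K> = A^25 - A^21 + A^17 - A^13 + A^9 - A^5 + A - A^-3 - A^-11
Normalise by the writhe: (-A^3)^(-w) = (-A^3)^(9) = -A^27, so f(A) = -A^27 * <K> = -A^52 + A^48 - A^44 + A^40 - A^36 + A^32 - A^28 + A^24 + A^16.
Substitute A = t^(-1/4), i.e. A^e → t^(-e/4): V(t) = t^-4 + t^-6 - t^-7 + t^-8 - t^-9 + t^-10 - t^-11 + t^-12 - t^-13

Answer: t^-4 + t^-6 - t^-7 + t^-8 - t^-9 + t^-10 - t^-11 + t^-12 - t^-13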